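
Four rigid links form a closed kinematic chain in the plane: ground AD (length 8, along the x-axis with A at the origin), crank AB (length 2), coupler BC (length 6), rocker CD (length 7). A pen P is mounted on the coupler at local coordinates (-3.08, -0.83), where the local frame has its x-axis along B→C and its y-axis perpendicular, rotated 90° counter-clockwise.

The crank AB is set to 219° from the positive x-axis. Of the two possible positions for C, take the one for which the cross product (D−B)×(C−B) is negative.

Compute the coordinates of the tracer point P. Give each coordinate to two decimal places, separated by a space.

A=(0,0), D=(8.00,0)
B = A + 2.00·(cos219°, sin219°) = (-1.5543, -1.2586)
|BD| = 9.6368
circle(B,6.00) ∩ circle(D,7.00): a=4.1439, h=4.3391
  candidates: C₊=(1.9874,3.5845) cross=41.815; C₋=(3.1209,-5.0194) cross=-41.815
  mode - wants cross < 0 → take C=(3.1209,-5.0194) (cross=-41.815)
ex = (C−B)/|BC| = (0.7792,-0.6268); ey = (0.6268,0.7792)
P = B + -3.08·ex + -0.83·ey = (-4.4744,0.0251)

-4.47 0.03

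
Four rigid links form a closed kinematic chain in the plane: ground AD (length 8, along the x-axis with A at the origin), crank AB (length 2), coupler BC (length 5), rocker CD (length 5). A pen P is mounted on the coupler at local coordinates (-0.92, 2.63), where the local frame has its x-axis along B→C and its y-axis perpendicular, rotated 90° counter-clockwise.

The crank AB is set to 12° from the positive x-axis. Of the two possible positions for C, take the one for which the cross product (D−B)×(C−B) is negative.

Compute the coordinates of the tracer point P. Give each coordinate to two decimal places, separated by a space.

3.65 2.63

A=(0,0), D=(8.00,0)
B = A + 2.00·(cos12°, sin12°) = (1.9563, 0.4158)
|BD| = 6.0580
circle(B,5.00) ∩ circle(D,5.00): a=3.0290, h=3.9781
  candidates: C₊=(5.2512,4.1766) cross=24.099; C₋=(4.7051,-3.7608) cross=-24.099
  mode - wants cross < 0 → take C=(4.7051,-3.7608) (cross=-24.099)
ex = (C−B)/|BC| = (0.5498,-0.8353); ey = (0.8353,0.5498)
P = B + -0.92·ex + 2.63·ey = (3.6474,2.6302)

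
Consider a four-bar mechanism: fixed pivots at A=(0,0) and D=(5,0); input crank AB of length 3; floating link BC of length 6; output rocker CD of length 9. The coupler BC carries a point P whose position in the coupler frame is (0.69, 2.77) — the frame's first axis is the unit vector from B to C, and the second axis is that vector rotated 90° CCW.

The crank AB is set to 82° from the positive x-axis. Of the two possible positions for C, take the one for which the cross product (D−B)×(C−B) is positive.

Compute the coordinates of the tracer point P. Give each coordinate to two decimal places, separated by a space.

-1.96 4.55

A=(0,0), D=(5.00,0)
B = A + 3.00·(cos82°, sin82°) = (0.4175, 2.9708)
|BD| = 5.4612
circle(B,6.00) ∩ circle(D,9.00): a=-1.3894, h=5.8369
  candidates: C₊=(2.4269,8.6243) cross=31.877; C₋=(-3.9235,-1.1711) cross=-31.877
  mode + wants cross > 0 → take C=(2.4269,8.6243) (cross=31.877)
ex = (C−B)/|BC| = (0.3349,0.9423); ey = (-0.9423,0.3349)
P = B + 0.69·ex + 2.77·ey = (-1.9614,4.5486)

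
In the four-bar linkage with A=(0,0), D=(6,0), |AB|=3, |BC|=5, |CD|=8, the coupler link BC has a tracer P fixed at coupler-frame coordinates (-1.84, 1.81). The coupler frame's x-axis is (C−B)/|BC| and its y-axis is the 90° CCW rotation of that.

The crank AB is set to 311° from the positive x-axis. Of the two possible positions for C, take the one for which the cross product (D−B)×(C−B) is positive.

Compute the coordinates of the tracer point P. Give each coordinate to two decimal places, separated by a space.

A=(0,0), D=(6.00,0)
B = A + 3.00·(cos311°, sin311°) = (1.9682, -2.2641)
|BD| = 4.6241
circle(B,5.00) ∩ circle(D,8.00): a=-1.9051, h=4.6229
  candidates: C₊=(-1.9564,0.8339) cross=21.376; C₋=(2.5707,-7.2277) cross=-21.376
  mode + wants cross > 0 → take C=(-1.9564,0.8339) (cross=21.376)
ex = (C−B)/|BC| = (-0.7849,0.6196); ey = (-0.6196,-0.7849)
P = B + -1.84·ex + 1.81·ey = (2.2910,-4.8249)

2.29 -4.82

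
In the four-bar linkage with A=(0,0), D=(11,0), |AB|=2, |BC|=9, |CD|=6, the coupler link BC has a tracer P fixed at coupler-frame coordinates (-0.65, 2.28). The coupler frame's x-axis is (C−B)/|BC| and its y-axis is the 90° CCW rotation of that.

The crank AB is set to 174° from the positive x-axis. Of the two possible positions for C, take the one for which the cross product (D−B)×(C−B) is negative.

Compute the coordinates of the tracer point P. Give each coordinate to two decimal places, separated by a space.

A=(0,0), D=(11.00,0)
B = A + 2.00·(cos174°, sin174°) = (-1.9890, 0.2091)
|BD| = 12.9907
circle(B,9.00) ∩ circle(D,6.00): a=8.2274, h=3.6483
  candidates: C₊=(6.2960,3.7245) cross=47.395; C₋=(6.1785,-3.5712) cross=-47.395
  mode - wants cross < 0 → take C=(6.1785,-3.5712) (cross=-47.395)
ex = (C−B)/|BC| = (0.9075,-0.4200); ey = (0.4200,0.9075)
P = B + -0.65·ex + 2.28·ey = (-1.6213,2.5512)

-1.62 2.55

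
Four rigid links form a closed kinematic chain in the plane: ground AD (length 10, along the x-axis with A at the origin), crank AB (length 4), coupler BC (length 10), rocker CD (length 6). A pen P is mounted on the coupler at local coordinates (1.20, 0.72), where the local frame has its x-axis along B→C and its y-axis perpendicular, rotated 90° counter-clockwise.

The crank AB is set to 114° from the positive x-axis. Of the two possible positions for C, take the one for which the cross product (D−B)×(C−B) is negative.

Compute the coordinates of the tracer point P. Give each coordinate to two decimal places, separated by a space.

A=(0,0), D=(10.00,0)
B = A + 4.00·(cos114°, sin114°) = (-1.6269, 3.6542)
|BD| = 12.1877
circle(B,10.00) ∩ circle(D,6.00): a=8.7194, h=4.8961
  candidates: C₊=(8.1593,5.7107) cross=59.672; C₋=(5.2234,-3.6310) cross=-59.672
  mode - wants cross < 0 → take C=(5.2234,-3.6310) (cross=-59.672)
ex = (C−B)/|BC| = (0.6850,-0.7285); ey = (0.7285,0.6850)
P = B + 1.20·ex + 0.72·ey = (-0.2804,3.2732)

-0.28 3.27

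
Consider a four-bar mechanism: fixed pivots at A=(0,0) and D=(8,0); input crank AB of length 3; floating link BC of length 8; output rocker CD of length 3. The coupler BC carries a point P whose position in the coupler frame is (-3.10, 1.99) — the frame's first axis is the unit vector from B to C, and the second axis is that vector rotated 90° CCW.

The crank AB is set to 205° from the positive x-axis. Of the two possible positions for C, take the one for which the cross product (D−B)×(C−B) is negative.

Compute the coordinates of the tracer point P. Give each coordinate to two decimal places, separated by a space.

-5.82 0.72

A=(0,0), D=(8.00,0)
B = A + 3.00·(cos205°, sin205°) = (-2.7189, -1.2679)
|BD| = 10.7936
circle(B,8.00) ∩ circle(D,3.00): a=7.9446, h=0.9397
  candidates: C₊=(5.0603,0.5985) cross=10.143; C₋=(5.2811,-1.2679) cross=-10.143
  mode - wants cross < 0 → take C=(5.2811,-1.2679) (cross=-10.143)
ex = (C−B)/|BC| = (1.0000,0.0000); ey = (-0.0000,1.0000)
P = B + -3.10·ex + 1.99·ey = (-5.8189,0.7221)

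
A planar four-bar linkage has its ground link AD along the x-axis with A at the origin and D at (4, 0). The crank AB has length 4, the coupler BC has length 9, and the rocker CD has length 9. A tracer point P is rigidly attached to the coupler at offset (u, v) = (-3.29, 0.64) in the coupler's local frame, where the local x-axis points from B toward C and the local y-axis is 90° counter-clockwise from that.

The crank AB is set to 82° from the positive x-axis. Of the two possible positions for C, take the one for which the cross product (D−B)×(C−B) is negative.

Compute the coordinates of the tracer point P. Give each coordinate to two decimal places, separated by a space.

A=(0,0), D=(4.00,0)
B = A + 4.00·(cos82°, sin82°) = (0.5567, 3.9611)
|BD| = 5.2485
circle(B,9.00) ∩ circle(D,9.00): a=2.6242, h=8.6089
  candidates: C₊=(8.7756,7.6285) cross=45.184; C₋=(-4.2189,-3.6674) cross=-45.184
  mode - wants cross < 0 → take C=(-4.2189,-3.6674) (cross=-45.184)
ex = (C−B)/|BC| = (-0.5306,-0.8476); ey = (0.8476,-0.5306)
P = B + -3.29·ex + 0.64·ey = (2.8449,6.4101)

2.84 6.41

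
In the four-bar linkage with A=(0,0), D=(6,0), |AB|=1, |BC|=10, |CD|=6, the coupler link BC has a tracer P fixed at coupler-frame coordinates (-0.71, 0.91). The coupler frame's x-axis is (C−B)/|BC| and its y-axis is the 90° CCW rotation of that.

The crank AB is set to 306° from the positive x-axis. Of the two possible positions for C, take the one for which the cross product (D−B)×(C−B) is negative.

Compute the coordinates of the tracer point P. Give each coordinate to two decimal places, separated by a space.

A=(0,0), D=(6.00,0)
B = A + 1.00·(cos306°, sin306°) = (0.5878, -0.8090)
|BD| = 5.4723
circle(B,10.00) ∩ circle(D,6.00): a=8.5838, h=5.1302
  candidates: C₊=(8.3188,5.5338) cross=28.074; C₋=(9.8357,-4.6139) cross=-28.074
  mode - wants cross < 0 → take C=(9.8357,-4.6139) (cross=-28.074)
ex = (C−B)/|BC| = (0.9248,-0.3805); ey = (0.3805,0.9248)
P = B + -0.71·ex + 0.91·ey = (0.2774,0.3027)

0.28 0.30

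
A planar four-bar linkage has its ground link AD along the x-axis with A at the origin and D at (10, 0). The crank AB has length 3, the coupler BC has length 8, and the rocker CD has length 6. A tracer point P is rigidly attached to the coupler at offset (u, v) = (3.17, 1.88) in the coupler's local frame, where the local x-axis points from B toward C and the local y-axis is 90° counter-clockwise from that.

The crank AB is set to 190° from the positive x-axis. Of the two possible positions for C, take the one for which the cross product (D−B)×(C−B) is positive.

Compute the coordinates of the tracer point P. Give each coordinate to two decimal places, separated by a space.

-0.69 2.38

A=(0,0), D=(10.00,0)
B = A + 3.00·(cos190°, sin190°) = (-2.9544, -0.5209)
|BD| = 12.9649
circle(B,8.00) ∩ circle(D,6.00): a=7.5623, h=2.6099
  candidates: C₊=(4.4969,2.3908) cross=33.838; C₋=(4.7066,-2.8249) cross=-33.838
  mode + wants cross > 0 → take C=(4.4969,2.3908) (cross=33.838)
ex = (C−B)/|BC| = (0.9314,0.3640); ey = (-0.3640,0.9314)
P = B + 3.17·ex + 1.88·ey = (-0.6861,2.3839)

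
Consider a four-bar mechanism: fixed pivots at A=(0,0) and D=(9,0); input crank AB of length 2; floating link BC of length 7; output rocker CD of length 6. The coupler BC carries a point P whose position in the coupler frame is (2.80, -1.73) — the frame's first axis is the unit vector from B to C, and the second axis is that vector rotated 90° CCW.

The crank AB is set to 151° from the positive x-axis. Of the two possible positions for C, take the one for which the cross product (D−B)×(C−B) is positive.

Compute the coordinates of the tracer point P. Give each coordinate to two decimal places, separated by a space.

1.53 0.63

A=(0,0), D=(9.00,0)
B = A + 2.00·(cos151°, sin151°) = (-1.7492, 0.9696)
|BD| = 10.7929
circle(B,7.00) ∩ circle(D,6.00): a=5.9987, h=3.6077
  candidates: C₊=(4.5493,4.0238) cross=38.938; C₋=(3.9011,-3.1624) cross=-38.938
  mode + wants cross > 0 → take C=(4.5493,4.0238) (cross=38.938)
ex = (C−B)/|BC| = (0.8998,0.4363); ey = (-0.4363,0.8998)
P = B + 2.80·ex + -1.73·ey = (1.5250,0.6347)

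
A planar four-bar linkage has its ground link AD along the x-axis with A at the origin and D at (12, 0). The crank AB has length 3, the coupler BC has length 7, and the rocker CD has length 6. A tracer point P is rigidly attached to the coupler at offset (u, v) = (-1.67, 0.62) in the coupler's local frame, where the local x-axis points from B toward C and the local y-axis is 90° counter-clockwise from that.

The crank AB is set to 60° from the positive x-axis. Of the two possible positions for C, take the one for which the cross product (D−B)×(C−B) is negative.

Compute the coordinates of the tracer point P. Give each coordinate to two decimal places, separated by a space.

A=(0,0), D=(12.00,0)
B = A + 3.00·(cos60°, sin60°) = (1.5000, 2.5981)
|BD| = 10.8167
circle(B,7.00) ∩ circle(D,6.00): a=6.0093, h=3.5901
  candidates: C₊=(8.1956,4.6397) cross=38.833; C₋=(6.4710,-2.3303) cross=-38.833
  mode - wants cross < 0 → take C=(6.4710,-2.3303) (cross=-38.833)
ex = (C−B)/|BC| = (0.7101,-0.7041); ey = (0.7041,0.7101)
P = B + -1.67·ex + 0.62·ey = (0.7506,4.2141)

0.75 4.21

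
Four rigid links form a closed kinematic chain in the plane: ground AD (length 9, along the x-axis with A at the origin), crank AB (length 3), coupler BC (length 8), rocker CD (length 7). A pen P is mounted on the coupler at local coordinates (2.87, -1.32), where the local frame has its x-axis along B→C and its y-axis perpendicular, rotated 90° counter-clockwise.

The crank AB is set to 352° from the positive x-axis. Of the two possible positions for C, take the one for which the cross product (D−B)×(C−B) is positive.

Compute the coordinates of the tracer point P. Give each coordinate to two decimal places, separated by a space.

A=(0,0), D=(9.00,0)
B = A + 3.00·(cos352°, sin352°) = (2.9708, -0.4175)
|BD| = 6.0436
circle(B,8.00) ∩ circle(D,7.00): a=4.2628, h=6.7697
  candidates: C₊=(6.7557,6.6305) cross=40.913; C₋=(7.6911,-6.8765) cross=-40.913
  mode + wants cross > 0 → take C=(6.7557,6.6305) (cross=40.913)
ex = (C−B)/|BC| = (0.4731,0.8810); ey = (-0.8810,0.4731)
P = B + 2.87·ex + -1.32·ey = (5.4916,1.4864)

5.49 1.49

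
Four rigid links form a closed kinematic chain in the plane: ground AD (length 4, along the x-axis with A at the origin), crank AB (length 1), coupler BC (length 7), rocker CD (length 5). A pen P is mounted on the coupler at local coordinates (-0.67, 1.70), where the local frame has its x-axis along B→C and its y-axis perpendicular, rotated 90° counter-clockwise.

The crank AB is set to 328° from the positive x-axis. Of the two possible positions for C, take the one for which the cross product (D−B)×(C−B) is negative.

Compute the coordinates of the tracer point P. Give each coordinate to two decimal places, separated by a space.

1.14 1.27

A=(0,0), D=(4.00,0)
B = A + 1.00·(cos328°, sin328°) = (0.8480, -0.5299)
|BD| = 3.1962
circle(B,7.00) ∩ circle(D,5.00): a=5.3526, h=4.5111
  candidates: C₊=(5.3786,4.8062) cross=14.418; C₋=(6.8745,-4.0911) cross=-14.418
  mode - wants cross < 0 → take C=(6.8745,-4.0911) (cross=-14.418)
ex = (C−B)/|BC| = (0.8609,-0.5087); ey = (0.5087,0.8609)
P = B + -0.67·ex + 1.70·ey = (1.1361,1.2745)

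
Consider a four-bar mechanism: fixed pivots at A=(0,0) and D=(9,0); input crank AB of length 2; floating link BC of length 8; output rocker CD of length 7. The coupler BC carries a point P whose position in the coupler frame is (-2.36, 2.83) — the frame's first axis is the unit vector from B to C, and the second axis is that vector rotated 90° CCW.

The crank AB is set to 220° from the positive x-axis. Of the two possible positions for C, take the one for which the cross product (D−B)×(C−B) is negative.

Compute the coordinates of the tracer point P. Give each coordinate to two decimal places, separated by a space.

-1.89 2.38

A=(0,0), D=(9.00,0)
B = A + 2.00·(cos220°, sin220°) = (-1.5321, -1.2856)
|BD| = 10.6103
circle(B,8.00) ∩ circle(D,7.00): a=6.0120, h=5.2779
  candidates: C₊=(3.7961,4.6818) cross=56.000; C₋=(5.0751,-5.7961) cross=-56.000
  mode - wants cross < 0 → take C=(5.0751,-5.7961) (cross=-56.000)
ex = (C−B)/|BC| = (0.8259,-0.5638); ey = (0.5638,0.8259)
P = B + -2.36·ex + 2.83·ey = (-1.8856,2.3823)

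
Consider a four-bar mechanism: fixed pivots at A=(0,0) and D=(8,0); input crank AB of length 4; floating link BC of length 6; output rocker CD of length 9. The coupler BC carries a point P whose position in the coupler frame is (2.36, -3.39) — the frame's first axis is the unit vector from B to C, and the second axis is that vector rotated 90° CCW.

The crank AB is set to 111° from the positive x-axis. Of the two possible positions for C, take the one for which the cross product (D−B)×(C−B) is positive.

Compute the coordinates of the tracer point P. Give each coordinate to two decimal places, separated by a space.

A=(0,0), D=(8.00,0)
B = A + 4.00·(cos111°, sin111°) = (-1.4335, 3.7343)
|BD| = 10.1457
circle(B,6.00) ∩ circle(D,9.00): a=2.8552, h=5.2771
  candidates: C₊=(3.1636,7.5901) cross=53.540; C₋=(-0.7211,-2.2232) cross=-53.540
  mode + wants cross > 0 → take C=(3.1636,7.5901) (cross=53.540)
ex = (C−B)/|BC| = (0.7662,0.6426); ey = (-0.6426,0.7662)
P = B + 2.36·ex + -3.39·ey = (2.5532,2.6536)

2.55 2.65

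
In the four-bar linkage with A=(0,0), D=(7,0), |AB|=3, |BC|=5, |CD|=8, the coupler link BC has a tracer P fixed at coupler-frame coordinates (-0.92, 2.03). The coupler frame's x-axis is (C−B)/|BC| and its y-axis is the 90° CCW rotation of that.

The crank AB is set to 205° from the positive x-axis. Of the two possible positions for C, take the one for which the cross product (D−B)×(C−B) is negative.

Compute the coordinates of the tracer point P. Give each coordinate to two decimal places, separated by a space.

-1.86 0.79

A=(0,0), D=(7.00,0)
B = A + 3.00·(cos205°, sin205°) = (-2.7189, -1.2679)
|BD| = 9.8013
circle(B,5.00) ∩ circle(D,8.00): a=2.9111, h=4.0652
  candidates: C₊=(-0.3581,3.1397) cross=39.844; C₋=(0.6936,-4.9223) cross=-39.844
  mode - wants cross < 0 → take C=(0.6936,-4.9223) (cross=-39.844)
ex = (C−B)/|BC| = (0.6825,-0.7309); ey = (0.7309,0.6825)
P = B + -0.92·ex + 2.03·ey = (-1.8631,0.7900)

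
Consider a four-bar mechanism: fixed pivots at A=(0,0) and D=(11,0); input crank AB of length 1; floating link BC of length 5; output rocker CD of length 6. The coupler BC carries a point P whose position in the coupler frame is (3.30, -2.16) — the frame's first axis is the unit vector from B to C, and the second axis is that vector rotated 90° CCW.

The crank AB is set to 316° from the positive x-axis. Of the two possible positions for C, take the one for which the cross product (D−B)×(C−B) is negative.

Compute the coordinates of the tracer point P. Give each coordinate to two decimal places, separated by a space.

A=(0,0), D=(11.00,0)
B = A + 1.00·(cos316°, sin316°) = (0.7193, -0.6947)
|BD| = 10.3041
circle(B,5.00) ∩ circle(D,6.00): a=4.6183, h=1.9161
  candidates: C₊=(5.1979,1.5284) cross=19.744; C₋=(5.4563,-2.2951) cross=-19.744
  mode - wants cross < 0 → take C=(5.4563,-2.2951) (cross=-19.744)
ex = (C−B)/|BC| = (0.9474,-0.3201); ey = (0.3201,0.9474)
P = B + 3.30·ex + -2.16·ey = (3.1544,-3.7973)

3.15 -3.80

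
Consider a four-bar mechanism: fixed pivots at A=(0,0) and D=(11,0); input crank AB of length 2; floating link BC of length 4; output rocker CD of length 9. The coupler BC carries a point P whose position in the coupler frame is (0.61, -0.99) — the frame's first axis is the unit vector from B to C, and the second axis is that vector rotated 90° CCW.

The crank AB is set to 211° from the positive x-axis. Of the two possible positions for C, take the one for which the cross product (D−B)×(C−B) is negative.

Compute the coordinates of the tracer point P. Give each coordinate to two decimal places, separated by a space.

A=(0,0), D=(11.00,0)
B = A + 2.00·(cos211°, sin211°) = (-1.7143, -1.0301)
|BD| = 12.7560
circle(B,4.00) ∩ circle(D,9.00): a=3.8302, h=1.1532
  candidates: C₊=(2.0102,0.4286) cross=14.710; C₋=(2.1965,-1.8702) cross=-14.710
  mode - wants cross < 0 → take C=(2.1965,-1.8702) (cross=-14.710)
ex = (C−B)/|BC| = (0.9777,-0.2100); ey = (0.2100,0.9777)
P = B + 0.61·ex + -0.99·ey = (-1.3259,-2.1261)

-1.33 -2.13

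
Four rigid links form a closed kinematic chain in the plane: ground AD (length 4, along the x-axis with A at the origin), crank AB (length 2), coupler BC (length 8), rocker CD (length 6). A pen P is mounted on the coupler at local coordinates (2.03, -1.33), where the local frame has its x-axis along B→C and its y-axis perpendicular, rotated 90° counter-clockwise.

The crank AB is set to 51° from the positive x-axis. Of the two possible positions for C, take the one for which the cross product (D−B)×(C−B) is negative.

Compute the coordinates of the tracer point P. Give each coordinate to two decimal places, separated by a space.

A=(0,0), D=(4.00,0)
B = A + 2.00·(cos51°, sin51°) = (1.2586, 1.5543)
|BD| = 3.1513
circle(B,8.00) ∩ circle(D,6.00): a=6.0182, h=5.2708
  candidates: C₊=(9.0936,3.1711) cross=16.610; C₋=(3.8943,-5.9991) cross=-16.610
  mode - wants cross < 0 → take C=(3.8943,-5.9991) (cross=-16.610)
ex = (C−B)/|BC| = (0.3295,-0.9442); ey = (0.9442,0.3295)
P = B + 2.03·ex + -1.33·ey = (0.6717,-0.8006)

0.67 -0.80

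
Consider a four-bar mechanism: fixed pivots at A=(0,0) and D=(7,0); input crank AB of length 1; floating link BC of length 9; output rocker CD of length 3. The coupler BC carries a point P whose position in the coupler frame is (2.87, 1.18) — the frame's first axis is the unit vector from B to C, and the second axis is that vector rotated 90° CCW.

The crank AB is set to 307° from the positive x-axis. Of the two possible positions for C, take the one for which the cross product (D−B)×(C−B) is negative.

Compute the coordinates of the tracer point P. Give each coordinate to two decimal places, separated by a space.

A=(0,0), D=(7.00,0)
B = A + 1.00·(cos307°, sin307°) = (0.6018, -0.7986)
|BD| = 6.4478
circle(B,9.00) ∩ circle(D,3.00): a=8.8072, h=1.8530
  candidates: C₊=(9.1117,2.1309) cross=11.948; C₋=(9.5707,-1.5465) cross=-11.948
  mode - wants cross < 0 → take C=(9.5707,-1.5465) (cross=-11.948)
ex = (C−B)/|BC| = (0.9965,-0.0831); ey = (0.0831,0.9965)
P = B + 2.87·ex + 1.18·ey = (3.5599,0.1388)

3.56 0.14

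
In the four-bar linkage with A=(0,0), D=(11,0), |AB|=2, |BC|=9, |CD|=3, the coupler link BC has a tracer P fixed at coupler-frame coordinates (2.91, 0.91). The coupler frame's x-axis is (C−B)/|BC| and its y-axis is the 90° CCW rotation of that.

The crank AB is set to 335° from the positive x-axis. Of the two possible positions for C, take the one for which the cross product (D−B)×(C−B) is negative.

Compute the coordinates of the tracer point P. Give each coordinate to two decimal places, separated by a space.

A=(0,0), D=(11.00,0)
B = A + 2.00·(cos335°, sin335°) = (1.8126, -0.8452)
|BD| = 9.2262
circle(B,9.00) ∩ circle(D,3.00): a=8.5150, h=2.9145
  candidates: C₊=(10.0248,2.8371) cross=26.890; C₋=(10.5588,-2.9674) cross=-26.890
  mode - wants cross < 0 → take C=(10.5588,-2.9674) (cross=-26.890)
ex = (C−B)/|BC| = (0.9718,-0.2358); ey = (0.2358,0.9718)
P = B + 2.91·ex + 0.91·ey = (4.8551,-0.6471)

4.86 -0.65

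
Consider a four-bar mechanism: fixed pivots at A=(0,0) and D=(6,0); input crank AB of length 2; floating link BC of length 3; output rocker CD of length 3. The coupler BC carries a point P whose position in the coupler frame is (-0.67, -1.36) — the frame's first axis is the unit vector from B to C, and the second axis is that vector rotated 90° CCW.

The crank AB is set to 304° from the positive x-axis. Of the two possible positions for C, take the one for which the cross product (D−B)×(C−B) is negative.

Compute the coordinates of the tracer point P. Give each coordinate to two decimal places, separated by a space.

0.18 -2.85

A=(0,0), D=(6.00,0)
B = A + 2.00·(cos304°, sin304°) = (1.1184, -1.6581)
|BD| = 5.1555
circle(B,3.00) ∩ circle(D,3.00): a=2.5778, h=1.5347
  candidates: C₊=(3.0656,0.6241) cross=7.912; C₋=(4.0528,-2.2822) cross=-7.912
  mode - wants cross < 0 → take C=(4.0528,-2.2822) (cross=-7.912)
ex = (C−B)/|BC| = (0.9781,-0.2080); ey = (0.2080,0.9781)
P = B + -0.67·ex + -1.36·ey = (0.1801,-2.8489)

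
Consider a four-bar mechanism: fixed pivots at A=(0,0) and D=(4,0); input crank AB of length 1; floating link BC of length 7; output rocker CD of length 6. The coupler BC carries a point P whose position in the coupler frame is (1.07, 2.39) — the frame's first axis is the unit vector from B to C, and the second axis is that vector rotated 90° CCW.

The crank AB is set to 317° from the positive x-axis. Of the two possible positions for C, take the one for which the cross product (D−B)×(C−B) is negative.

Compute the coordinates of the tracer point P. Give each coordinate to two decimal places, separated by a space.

3.21 0.16

A=(0,0), D=(4.00,0)
B = A + 1.00·(cos317°, sin317°) = (0.7314, -0.6820)
|BD| = 3.3390
circle(B,7.00) ∩ circle(D,6.00): a=3.6162, h=5.9936
  candidates: C₊=(3.0471,5.9239) cross=20.013; C₋=(5.4955,-5.8106) cross=-20.013
  mode - wants cross < 0 → take C=(5.4955,-5.8106) (cross=-20.013)
ex = (C−B)/|BC| = (0.6806,-0.7327); ey = (0.7327,0.6806)
P = B + 1.07·ex + 2.39·ey = (3.2107,0.1607)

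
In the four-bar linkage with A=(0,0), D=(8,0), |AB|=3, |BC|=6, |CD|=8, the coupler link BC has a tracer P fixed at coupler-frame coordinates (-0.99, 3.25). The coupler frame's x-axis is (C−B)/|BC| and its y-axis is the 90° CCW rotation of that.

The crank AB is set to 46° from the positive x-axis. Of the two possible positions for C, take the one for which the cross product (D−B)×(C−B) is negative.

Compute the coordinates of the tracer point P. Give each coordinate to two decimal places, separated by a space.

A=(0,0), D=(8.00,0)
B = A + 3.00·(cos46°, sin46°) = (2.0840, 2.1580)
|BD| = 6.2973
circle(B,6.00) ∩ circle(D,8.00): a=0.9255, h=5.9282
  candidates: C₊=(4.9850,7.4101) cross=37.332; C₋=(0.9219,-3.7284) cross=-37.332
  mode - wants cross < 0 → take C=(0.9219,-3.7284) (cross=-37.332)
ex = (C−B)/|BC| = (-0.1937,-0.9811); ey = (0.9811,-0.1937)
P = B + -0.99·ex + 3.25·ey = (5.4642,2.4998)

5.46 2.50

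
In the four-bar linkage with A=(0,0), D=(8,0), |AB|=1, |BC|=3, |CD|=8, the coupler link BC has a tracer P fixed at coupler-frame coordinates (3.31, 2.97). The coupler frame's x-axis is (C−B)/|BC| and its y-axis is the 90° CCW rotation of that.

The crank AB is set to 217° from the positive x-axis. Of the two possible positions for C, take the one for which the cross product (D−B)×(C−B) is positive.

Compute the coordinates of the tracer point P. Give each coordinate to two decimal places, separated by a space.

-2.34 3.57

A=(0,0), D=(8.00,0)
B = A + 1.00·(cos217°, sin217°) = (-0.7986, -0.6018)
|BD| = 8.8192
circle(B,3.00) ∩ circle(D,8.00): a=1.2914, h=2.7078
  candidates: C₊=(0.3050,2.1878) cross=23.881; C₋=(0.6745,-3.2152) cross=-23.881
  mode + wants cross > 0 → take C=(0.3050,2.1878) (cross=23.881)
ex = (C−B)/|BC| = (0.3679,0.9299); ey = (-0.9299,0.3679)
P = B + 3.31·ex + 2.97·ey = (-2.3427,3.5687)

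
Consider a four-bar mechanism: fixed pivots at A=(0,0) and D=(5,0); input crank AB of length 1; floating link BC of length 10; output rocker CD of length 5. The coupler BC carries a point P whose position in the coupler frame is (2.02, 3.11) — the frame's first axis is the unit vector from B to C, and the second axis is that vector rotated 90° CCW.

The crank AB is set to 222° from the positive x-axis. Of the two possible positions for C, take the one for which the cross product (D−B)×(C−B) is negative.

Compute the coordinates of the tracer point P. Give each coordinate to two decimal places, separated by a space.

A=(0,0), D=(5.00,0)
B = A + 1.00·(cos222°, sin222°) = (-0.7431, -0.6691)
|BD| = 5.7820
circle(B,10.00) ∩ circle(D,5.00): a=9.3766, h=3.4754
  candidates: C₊=(8.1683,3.8681) cross=20.095; C₋=(8.9727,-3.0361) cross=-20.095
  mode - wants cross < 0 → take C=(8.9727,-3.0361) (cross=-20.095)
ex = (C−B)/|BC| = (0.9716,-0.2367); ey = (0.2367,0.9716)
P = B + 2.02·ex + 3.11·ey = (1.9556,1.8744)

1.96 1.87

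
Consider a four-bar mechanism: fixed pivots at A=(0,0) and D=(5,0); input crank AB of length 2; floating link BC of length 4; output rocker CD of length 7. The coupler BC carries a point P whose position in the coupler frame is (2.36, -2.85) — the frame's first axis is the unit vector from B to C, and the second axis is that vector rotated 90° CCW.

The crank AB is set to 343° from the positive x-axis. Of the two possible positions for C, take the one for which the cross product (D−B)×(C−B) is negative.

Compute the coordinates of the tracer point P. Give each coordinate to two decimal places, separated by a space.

-1.63 0.47

A=(0,0), D=(5.00,0)
B = A + 2.00·(cos343°, sin343°) = (1.9126, -0.5847)
|BD| = 3.1423
circle(B,4.00) ∩ circle(D,7.00): a=-3.6798, h=1.5681
  candidates: C₊=(-1.9947,0.2712) cross=4.927; C₋=(-1.4111,-2.8102) cross=-4.927
  mode - wants cross < 0 → take C=(-1.4111,-2.8102) (cross=-4.927)
ex = (C−B)/|BC| = (-0.8309,-0.5564); ey = (0.5564,-0.8309)
P = B + 2.36·ex + -2.85·ey = (-1.6340,0.4704)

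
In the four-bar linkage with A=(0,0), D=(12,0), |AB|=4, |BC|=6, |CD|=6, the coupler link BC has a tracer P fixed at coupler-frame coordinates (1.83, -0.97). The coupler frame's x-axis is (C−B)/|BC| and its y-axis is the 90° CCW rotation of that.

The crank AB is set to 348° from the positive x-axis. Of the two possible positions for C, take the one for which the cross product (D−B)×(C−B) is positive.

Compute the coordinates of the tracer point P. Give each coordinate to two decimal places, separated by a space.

A=(0,0), D=(12.00,0)
B = A + 4.00·(cos348°, sin348°) = (3.9126, -0.8316)
|BD| = 8.1301
circle(B,6.00) ∩ circle(D,6.00): a=4.0650, h=4.4131
  candidates: C₊=(7.5049,3.9741) cross=35.879; C₋=(8.4077,-4.8058) cross=-35.879
  mode + wants cross > 0 → take C=(7.5049,3.9741) (cross=35.879)
ex = (C−B)/|BC| = (0.5987,0.8010); ey = (-0.8010,0.5987)
P = B + 1.83·ex + -0.97·ey = (5.7852,0.0534)

5.79 0.05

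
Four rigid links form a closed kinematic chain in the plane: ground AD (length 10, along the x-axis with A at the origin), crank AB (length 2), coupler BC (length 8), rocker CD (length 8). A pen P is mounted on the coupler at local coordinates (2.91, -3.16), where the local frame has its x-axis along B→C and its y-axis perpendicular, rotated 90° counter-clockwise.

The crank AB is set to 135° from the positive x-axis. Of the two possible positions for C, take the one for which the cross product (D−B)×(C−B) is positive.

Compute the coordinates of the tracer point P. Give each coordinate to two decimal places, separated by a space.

A=(0,0), D=(10.00,0)
B = A + 2.00·(cos135°, sin135°) = (-1.4142, 1.4142)
|BD| = 11.5015
circle(B,8.00) ∩ circle(D,8.00): a=5.7507, h=5.5614
  candidates: C₊=(4.9767,6.2263) cross=63.964; C₋=(3.6091,-4.8121) cross=-63.964
  mode + wants cross > 0 → take C=(4.9767,6.2263) (cross=63.964)
ex = (C−B)/|BC| = (0.7989,0.6015); ey = (-0.6015,0.7989)
P = B + 2.91·ex + -3.16·ey = (2.8113,0.6402)

2.81 0.64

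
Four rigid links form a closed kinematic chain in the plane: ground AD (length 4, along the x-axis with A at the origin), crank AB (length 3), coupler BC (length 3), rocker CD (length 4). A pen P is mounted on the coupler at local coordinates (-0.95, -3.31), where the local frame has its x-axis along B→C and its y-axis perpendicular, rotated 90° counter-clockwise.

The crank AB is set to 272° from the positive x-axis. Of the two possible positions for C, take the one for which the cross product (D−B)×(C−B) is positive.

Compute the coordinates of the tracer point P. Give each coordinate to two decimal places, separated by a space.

3.45 -3.83

A=(0,0), D=(4.00,0)
B = A + 3.00·(cos272°, sin272°) = (0.1047, -2.9982)
|BD| = 4.9155
circle(B,3.00) ∩ circle(D,4.00): a=1.7457, h=2.4398
  candidates: C₊=(0.0000,0.0000) cross=11.993; C₋=(2.9762,-3.8668) cross=-11.993
  mode + wants cross > 0 → take C=(0.0000,0.0000) (cross=11.993)
ex = (C−B)/|BC| = (-0.0349,0.9994); ey = (-0.9994,-0.0349)
P = B + -0.95·ex + -3.31·ey = (3.4458,-3.8321)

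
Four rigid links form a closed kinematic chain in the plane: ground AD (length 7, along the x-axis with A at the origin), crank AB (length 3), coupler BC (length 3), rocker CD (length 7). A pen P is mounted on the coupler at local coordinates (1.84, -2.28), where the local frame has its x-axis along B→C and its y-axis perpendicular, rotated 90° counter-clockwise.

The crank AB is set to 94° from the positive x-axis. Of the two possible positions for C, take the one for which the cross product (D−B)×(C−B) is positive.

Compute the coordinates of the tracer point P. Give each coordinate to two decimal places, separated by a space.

2.67 2.47

A=(0,0), D=(7.00,0)
B = A + 3.00·(cos94°, sin94°) = (-0.2093, 2.9927)
|BD| = 7.8058
circle(B,3.00) ∩ circle(D,7.00): a=1.3407, h=2.6838
  candidates: C₊=(2.0579,4.9574) cross=20.949; C₋=(0.0000,0.0000) cross=-20.949
  mode + wants cross > 0 → take C=(2.0579,4.9574) (cross=20.949)
ex = (C−B)/|BC| = (0.7557,0.6549); ey = (-0.6549,0.7557)
P = B + 1.84·ex + -2.28·ey = (2.6744,2.4747)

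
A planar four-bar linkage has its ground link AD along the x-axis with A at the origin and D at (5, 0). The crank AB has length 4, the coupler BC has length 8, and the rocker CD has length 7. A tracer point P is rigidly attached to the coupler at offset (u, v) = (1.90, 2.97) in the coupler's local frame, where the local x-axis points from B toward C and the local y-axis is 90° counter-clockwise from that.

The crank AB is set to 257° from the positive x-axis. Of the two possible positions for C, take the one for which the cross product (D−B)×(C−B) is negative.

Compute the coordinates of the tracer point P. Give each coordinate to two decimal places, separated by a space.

1.96 -1.83

A=(0,0), D=(5.00,0)
B = A + 4.00·(cos257°, sin257°) = (-0.8998, -3.8975)
|BD| = 7.0709
circle(B,8.00) ∩ circle(D,7.00): a=4.5961, h=6.5479
  candidates: C₊=(-0.6741,4.0993) cross=46.300; C₋=(6.5443,-6.8275) cross=-46.300
  mode - wants cross < 0 → take C=(6.5443,-6.8275) (cross=-46.300)
ex = (C−B)/|BC| = (0.9305,-0.3663); ey = (0.3663,0.9305)
P = B + 1.90·ex + 2.97·ey = (1.9560,-1.8297)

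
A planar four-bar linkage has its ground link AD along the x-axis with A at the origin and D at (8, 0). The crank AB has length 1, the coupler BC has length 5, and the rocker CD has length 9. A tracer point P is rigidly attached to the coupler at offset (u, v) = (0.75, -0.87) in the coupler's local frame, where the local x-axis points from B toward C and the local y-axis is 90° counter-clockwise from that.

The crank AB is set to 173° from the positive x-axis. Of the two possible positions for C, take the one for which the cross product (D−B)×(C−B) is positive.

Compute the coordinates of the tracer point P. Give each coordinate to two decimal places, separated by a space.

A=(0,0), D=(8.00,0)
B = A + 1.00·(cos173°, sin173°) = (-0.9925, 0.1219)
|BD| = 8.9934
circle(B,5.00) ∩ circle(D,9.00): a=1.3833, h=4.8048
  candidates: C₊=(0.4557,4.9075) cross=43.212; C₋=(0.3255,-4.7013) cross=-43.212
  mode + wants cross > 0 → take C=(0.4557,4.9075) (cross=43.212)
ex = (C−B)/|BC| = (0.2897,0.9571); ey = (-0.9571,0.2897)
P = B + 0.75·ex + -0.87·ey = (0.0574,0.5877)

0.06 0.59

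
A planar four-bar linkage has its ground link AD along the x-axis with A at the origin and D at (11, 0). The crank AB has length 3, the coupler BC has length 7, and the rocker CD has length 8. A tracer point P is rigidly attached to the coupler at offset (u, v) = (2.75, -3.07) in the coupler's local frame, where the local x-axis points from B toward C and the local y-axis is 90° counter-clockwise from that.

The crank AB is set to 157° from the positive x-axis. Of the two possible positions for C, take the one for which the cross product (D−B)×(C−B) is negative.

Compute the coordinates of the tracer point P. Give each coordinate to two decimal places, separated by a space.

-1.88 -2.85

A=(0,0), D=(11.00,0)
B = A + 3.00·(cos157°, sin157°) = (-2.7615, 1.1722)
|BD| = 13.8113
circle(B,7.00) ∩ circle(D,8.00): a=6.3626, h=2.9184
  candidates: C₊=(3.8259,3.5400) cross=40.306; C₋=(3.3305,-2.2756) cross=-40.306
  mode - wants cross < 0 → take C=(3.3305,-2.2756) (cross=-40.306)
ex = (C−B)/|BC| = (0.8703,-0.4925); ey = (0.4925,0.8703)
P = B + 2.75·ex + -3.07·ey = (-1.8803,-2.8541)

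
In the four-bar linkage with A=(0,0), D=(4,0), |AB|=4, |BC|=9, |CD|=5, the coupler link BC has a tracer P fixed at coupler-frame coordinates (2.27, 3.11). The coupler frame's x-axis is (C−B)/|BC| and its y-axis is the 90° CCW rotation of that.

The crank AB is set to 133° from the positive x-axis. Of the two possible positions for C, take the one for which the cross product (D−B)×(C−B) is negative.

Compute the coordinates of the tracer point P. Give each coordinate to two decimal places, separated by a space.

1.12 2.70

A=(0,0), D=(4.00,0)
B = A + 4.00·(cos133°, sin133°) = (-2.7280, 2.9254)
|BD| = 7.3365
circle(B,9.00) ∩ circle(D,5.00): a=7.4848, h=4.9978
  candidates: C₊=(6.1289,4.5241) cross=36.666; C₋=(2.1431,-4.6424) cross=-36.666
  mode - wants cross < 0 → take C=(2.1431,-4.6424) (cross=-36.666)
ex = (C−B)/|BC| = (0.5412,-0.8409); ey = (0.8409,0.5412)
P = B + 2.27·ex + 3.11·ey = (1.1157,2.6999)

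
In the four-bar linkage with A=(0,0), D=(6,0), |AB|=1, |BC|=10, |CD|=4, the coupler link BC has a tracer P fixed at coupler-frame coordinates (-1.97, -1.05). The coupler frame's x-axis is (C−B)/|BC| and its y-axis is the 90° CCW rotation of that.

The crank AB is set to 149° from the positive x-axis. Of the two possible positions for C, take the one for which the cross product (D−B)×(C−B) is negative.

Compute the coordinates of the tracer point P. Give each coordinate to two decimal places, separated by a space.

A=(0,0), D=(6.00,0)
B = A + 1.00·(cos149°, sin149°) = (-0.8572, 0.5150)
|BD| = 6.8765
circle(B,10.00) ∩ circle(D,4.00): a=9.5460, h=2.9789
  candidates: C₊=(8.8851,2.7705) cross=20.484; C₋=(8.4389,-3.1704) cross=-20.484
  mode - wants cross < 0 → take C=(8.4389,-3.1704) (cross=-20.484)
ex = (C−B)/|BC| = (0.9296,-0.3685); ey = (0.3685,0.9296)
P = B + -1.97·ex + -1.05·ey = (-3.0755,0.2650)

-3.08 0.26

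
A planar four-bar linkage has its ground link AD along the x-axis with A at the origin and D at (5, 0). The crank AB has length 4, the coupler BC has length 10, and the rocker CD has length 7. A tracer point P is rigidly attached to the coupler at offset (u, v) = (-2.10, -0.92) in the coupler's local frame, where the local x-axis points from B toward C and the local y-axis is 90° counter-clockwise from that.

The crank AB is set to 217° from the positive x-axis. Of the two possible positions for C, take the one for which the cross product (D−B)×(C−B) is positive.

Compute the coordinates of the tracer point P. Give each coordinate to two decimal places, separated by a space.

-3.45 -4.69

A=(0,0), D=(5.00,0)
B = A + 4.00·(cos217°, sin217°) = (-3.1945, -2.4073)
|BD| = 8.5408
circle(B,10.00) ∩ circle(D,7.00): a=7.2561, h=6.8811
  candidates: C₊=(1.8279,6.2400) cross=58.770; C₋=(5.7068,-6.9642) cross=-58.770
  mode + wants cross > 0 → take C=(1.8279,6.2400) (cross=58.770)
ex = (C−B)/|BC| = (0.5022,0.8647); ey = (-0.8647,0.5022)
P = B + -2.10·ex + -0.92·ey = (-3.4537,-4.6852)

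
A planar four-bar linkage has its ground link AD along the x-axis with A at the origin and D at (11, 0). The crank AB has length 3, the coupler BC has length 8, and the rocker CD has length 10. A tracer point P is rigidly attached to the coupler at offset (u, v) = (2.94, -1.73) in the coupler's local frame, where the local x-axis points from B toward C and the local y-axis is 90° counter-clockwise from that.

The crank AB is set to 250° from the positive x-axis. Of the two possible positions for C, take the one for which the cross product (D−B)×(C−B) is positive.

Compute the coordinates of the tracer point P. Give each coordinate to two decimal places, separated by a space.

A=(0,0), D=(11.00,0)
B = A + 3.00·(cos250°, sin250°) = (-1.0261, -2.8191)
|BD| = 12.3521
circle(B,8.00) ∩ circle(D,10.00): a=4.7188, h=6.4601
  candidates: C₊=(2.0938,4.5475) cross=79.796; C₋=(5.0426,-8.0317) cross=-79.796
  mode + wants cross > 0 → take C=(2.0938,4.5475) (cross=79.796)
ex = (C−B)/|BC| = (0.3900,0.9208); ey = (-0.9208,0.3900)
P = B + 2.94·ex + -1.73·ey = (1.7135,-0.7865)

1.71 -0.79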